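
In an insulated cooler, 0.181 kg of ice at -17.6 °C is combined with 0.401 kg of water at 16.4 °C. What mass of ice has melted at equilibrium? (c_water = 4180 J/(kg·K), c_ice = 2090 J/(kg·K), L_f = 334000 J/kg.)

m_melted ≈ 0.0624 kg

Heat available from the water dropping to 0 °C: 0.401·4180·16.4 = 27489 J.
Of that, 0.181·2090·17.6 = 6657.9 J goes to bring the ice to 0 °C, leaving 20831 J.
Fully melting the ice requires m_ice L_f = 0.181·334000 = 60454 J.
Since 20831 < 60454 J, not all the ice melts; equilibrium is at 0 °C.
m_melt = 20831 / L_f = 0.06237 kg.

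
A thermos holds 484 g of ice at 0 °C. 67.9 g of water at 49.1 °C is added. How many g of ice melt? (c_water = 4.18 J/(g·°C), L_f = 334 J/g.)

m_melted ≈ 41.7 g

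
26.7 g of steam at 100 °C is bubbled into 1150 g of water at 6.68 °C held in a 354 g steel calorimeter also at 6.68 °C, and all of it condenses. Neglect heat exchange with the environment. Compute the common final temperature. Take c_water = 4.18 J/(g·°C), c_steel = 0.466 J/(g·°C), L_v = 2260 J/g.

T_f ≈ 20.6 °C

Energy balance with sensible and latent terms:
latent heat released on condensation: 26.7×2260 = 60342
  condensed water 100 °C→T: 111.61(T − 100)
  water warms: 1150×4.18×(T − 6.68) = 4807(T − 6.68)
  steel cup: 354×0.466×(T − 6.68) = 164.96(T − 6.68)
5083.6 T = 60342 + 11161 + 33213 = 104715
T ≈ 20.60 °C — below 100 °C, confirming all the steam condensed.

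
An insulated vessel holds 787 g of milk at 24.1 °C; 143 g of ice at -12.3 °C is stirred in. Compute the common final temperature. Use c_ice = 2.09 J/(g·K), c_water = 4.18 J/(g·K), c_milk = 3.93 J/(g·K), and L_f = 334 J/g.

Energy balance with sensible and latent terms:
warm ice to 0 °C: 143·2.09·(0 − (-12.3)) = 3676.1; fusion: m_ice L_f = 143·334 = 47762; warm the meltwater: 597.74 T; milk cools: 787·3.93·(T − 24.1) = 3092.9(T − 24.1)
3690.7 T = 74539 − 51438 = 23101
T ≈ 6.26 °C (positive, so assuming full melt was valid).

T_f ≈ 6.3 °C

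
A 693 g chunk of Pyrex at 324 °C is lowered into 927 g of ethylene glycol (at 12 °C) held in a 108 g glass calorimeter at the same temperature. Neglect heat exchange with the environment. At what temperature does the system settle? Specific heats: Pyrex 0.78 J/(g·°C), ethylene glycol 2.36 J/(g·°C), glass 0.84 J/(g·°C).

Let T be the final temperature. ΣQ_i = 0:
693·0.78·(T − 324) + 927·2.36·(T − 12) + 108·0.84·(T − 12) = 0
(540.54 + 2187.7 + 90.72) T = 540.54·324 + 2187.7·12 + 90.72·12
T = 202476/2819 ≈ 71.83 °C

T_f ≈ 71.8 °C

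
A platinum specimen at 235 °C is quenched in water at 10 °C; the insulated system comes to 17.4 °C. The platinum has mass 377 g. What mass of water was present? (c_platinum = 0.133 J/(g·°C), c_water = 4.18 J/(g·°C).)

m ≈ 353 g

|Q_platinum| = |Q_water|:
377·0.133·(235 − 17.4) = m·4.18·(17.4 − 10)
30.93 m = 10911  ⇒  m ≈ 352.7 g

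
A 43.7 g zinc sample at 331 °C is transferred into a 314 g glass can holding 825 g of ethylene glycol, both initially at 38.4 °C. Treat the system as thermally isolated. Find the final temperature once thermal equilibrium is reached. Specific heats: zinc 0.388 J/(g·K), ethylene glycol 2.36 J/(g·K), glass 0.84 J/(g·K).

T_f ≈ 40.6 °C

Setting the total heat transfer to zero:
43.7*0.388*(T − 331) + 825*2.36*(T − 38.4) + 314*0.84*(T − 38.4) = 0
16.96(T − 331) + 1947(T − 38.4) + 263.76(T − 38.4) = 0
2227.7 T = 90505
T ≈ 40.63 °C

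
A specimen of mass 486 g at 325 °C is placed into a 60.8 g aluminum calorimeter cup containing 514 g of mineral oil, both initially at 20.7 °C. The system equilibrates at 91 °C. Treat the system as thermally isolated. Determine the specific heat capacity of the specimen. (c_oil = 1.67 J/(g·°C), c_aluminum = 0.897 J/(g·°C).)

c ≈ 0.564 J/(g·°C)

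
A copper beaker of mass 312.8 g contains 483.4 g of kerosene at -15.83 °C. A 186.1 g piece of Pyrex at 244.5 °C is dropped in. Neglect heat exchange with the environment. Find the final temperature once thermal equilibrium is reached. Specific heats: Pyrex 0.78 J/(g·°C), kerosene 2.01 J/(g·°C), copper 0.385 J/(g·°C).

T_f = Σ m_i c_i T_i / Σ m_i c_i:
T_f = (145.16·244.5 + 971.63·(-15.83) + 120.43·(-15.83)) / (145.16 + 971.63 + 120.43)
    = 18204 / 1237.2 ≈ 14.71 °C

T_f ≈ 14.7 °C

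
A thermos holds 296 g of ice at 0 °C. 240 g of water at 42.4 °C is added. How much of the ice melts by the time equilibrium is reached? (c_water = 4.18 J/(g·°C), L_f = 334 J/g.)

m_melted ≈ 127 g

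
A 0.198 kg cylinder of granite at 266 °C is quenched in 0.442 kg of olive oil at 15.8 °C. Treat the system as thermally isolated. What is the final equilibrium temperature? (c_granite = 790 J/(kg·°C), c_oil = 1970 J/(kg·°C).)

T_f ≈ 53.9 °C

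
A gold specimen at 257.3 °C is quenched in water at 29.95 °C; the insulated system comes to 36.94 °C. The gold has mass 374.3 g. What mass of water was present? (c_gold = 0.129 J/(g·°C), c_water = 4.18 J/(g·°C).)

m ≈ 364 g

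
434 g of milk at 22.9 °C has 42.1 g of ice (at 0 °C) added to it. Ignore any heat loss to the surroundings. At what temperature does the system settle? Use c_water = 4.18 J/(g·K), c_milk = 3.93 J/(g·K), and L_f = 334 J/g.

Net heat exchanged in the isolated system is zero:
fusion: m_ice L_f = 42.1×334 = 14061; meltwater 0→T: 42.1×4.18×T = 175.98 T; milk cools: 434×3.93×(T − 22.9) = 1705.6(T − 22.9)
1881.6 T = 39059 − 14061 = 24997
T ≈ 13.29 °C. Since T > 0 °C, the all-ice-melts assumption holds.

T_f ≈ 13.3 °C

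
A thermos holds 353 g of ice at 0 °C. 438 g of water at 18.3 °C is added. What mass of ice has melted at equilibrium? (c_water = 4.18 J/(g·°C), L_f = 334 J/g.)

m_melted ≈ 100 g

Water can give up m c ΔT = 438·4.18·18.3 = 33504 J before reaching 0 °C.
Melting all 353 g of ice would need 353·334 = 117902 J.
That's not enough to melt it all — equilibrium is at 0 °C with ice remaining.
m_melted·334 = 33504  ⇒  m_melted ≈ 100.3 g.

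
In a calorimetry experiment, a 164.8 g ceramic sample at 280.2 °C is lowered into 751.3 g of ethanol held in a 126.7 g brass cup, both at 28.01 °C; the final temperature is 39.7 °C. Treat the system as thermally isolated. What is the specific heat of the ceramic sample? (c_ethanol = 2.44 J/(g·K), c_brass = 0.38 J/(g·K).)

c ≈ 0.555 J/(g·K)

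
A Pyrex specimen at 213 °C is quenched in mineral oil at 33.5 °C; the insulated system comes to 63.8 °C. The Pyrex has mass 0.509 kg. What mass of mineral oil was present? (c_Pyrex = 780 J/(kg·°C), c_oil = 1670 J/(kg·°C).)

Taking heat into each body as positive, Σ m c ΔT = 0:
0.509×780×(63.8 − 213) + m×1670×(63.8 − 33.5) = 0
50601 m = 59235
m = 59235/50601 ≈ 1.171 kg

m ≈ 1.17 kg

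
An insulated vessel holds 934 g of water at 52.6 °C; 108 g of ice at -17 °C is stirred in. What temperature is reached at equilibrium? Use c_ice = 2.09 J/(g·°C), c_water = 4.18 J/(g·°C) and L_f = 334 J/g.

Heat gained plus heat lost sum to zero:
warm ice to 0 °C: 108·2.09·(0 − (-17)) = 3837.2; fusion: m_ice L_f = 108·334 = 36072; meltwater 0→T: 108·4.18·T = 451.44 T; water: 3904.1(T − 52.6)
4355.6 T = 205357 − 39909 = 165447
T ≈ 37.99 °C. Since T > 0 °C, the all-ice-melts assumption holds.

T_f ≈ 38.0 °C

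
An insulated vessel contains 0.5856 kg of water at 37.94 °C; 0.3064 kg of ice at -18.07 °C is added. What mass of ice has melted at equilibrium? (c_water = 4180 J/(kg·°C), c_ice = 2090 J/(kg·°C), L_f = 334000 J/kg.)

Water can give up m c ΔT = 0.5856·4180·37.94 = 92870 J before reaching 0 °C.
Warming the ice to 0 °C takes 0.3064·2090·18.07 = 11572 J, leaving 81298 J for melting.
Fully melting the ice requires m_ice L_f = 0.3064·334000 = 102338 J.
Since 81298 < 102338 J, not all the ice melts; equilibrium is at 0 °C.
m_melted·334000 = 81298  ⇒  m_melted ≈ 0.2434 kg.

m_melted ≈ 0.243 kg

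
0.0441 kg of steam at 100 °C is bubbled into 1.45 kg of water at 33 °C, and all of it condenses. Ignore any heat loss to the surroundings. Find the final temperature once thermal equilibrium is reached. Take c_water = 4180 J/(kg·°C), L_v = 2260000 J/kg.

T_f ≈ 50.9 °C

Conservation of energy gives ΣQ = 0:
condense steam: −0.0441×2260000 = −99666
  condensate cools 100→T: 0.0441×4180×(T − 100) = 184.34(T − 100)
  original water: 6061(T − 33)
6245.3 T = 99666 + 18434 + 200013 = 318113
T ≈ 50.94 °C (< 100 °C, so full condensation is consistent).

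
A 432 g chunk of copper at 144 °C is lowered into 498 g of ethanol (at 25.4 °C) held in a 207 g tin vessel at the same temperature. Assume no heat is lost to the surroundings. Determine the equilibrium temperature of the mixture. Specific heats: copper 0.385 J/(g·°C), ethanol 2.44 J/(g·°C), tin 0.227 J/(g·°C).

With ΣQ=0 the equilibrium temperature is the m·c-weighted mean:
T_f = (166.32×144 + 1215.1×25.4 + 46.99×25.4) / (166.32 + 1215.1 + 46.99)
    = 56008 / 1428.4 ≈ 39.21 °C

T_f ≈ 39.2 °C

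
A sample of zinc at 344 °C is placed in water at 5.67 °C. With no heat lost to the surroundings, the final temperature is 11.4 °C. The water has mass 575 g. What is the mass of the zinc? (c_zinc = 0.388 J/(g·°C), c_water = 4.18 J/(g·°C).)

m ≈ 107 g

|Q_zinc| = |Q_water|:
m·0.388·(344 − 11.4) = 575·4.18·(11.4 − 5.67)
129.05 m = 13772  ⇒  m ≈ 106.7 g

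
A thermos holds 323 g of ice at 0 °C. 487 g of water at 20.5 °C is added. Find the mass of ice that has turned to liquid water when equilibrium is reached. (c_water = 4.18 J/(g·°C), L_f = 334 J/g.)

m_melted ≈ 125 g

Heat available from the water dropping to 0 °C: 487×4.18×20.5 = 41731 J.
To melt every bit of ice: 323×334 = 107882 J.
Since 41731 < 107882 J, not all the ice melts; equilibrium is at 0 °C.
Mass melted = 41731/334 ≈ 124.9 g.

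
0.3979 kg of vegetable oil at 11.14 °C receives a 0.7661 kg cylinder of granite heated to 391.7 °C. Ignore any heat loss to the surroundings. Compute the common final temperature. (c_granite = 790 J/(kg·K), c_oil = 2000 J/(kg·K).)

Setting the total heat transfer to zero:
0.7661*790*(T − 391.7) + 0.3979*2000*(T − 11.14) = 0
605.22(T − 391.7) + 795.8(T − 11.14) = 0
(605.22 + 795.8) T = 605.22*391.7 + 795.8*11.14
T = 245929 / 1401 = 176 °C

T_f ≈ 175.5 °C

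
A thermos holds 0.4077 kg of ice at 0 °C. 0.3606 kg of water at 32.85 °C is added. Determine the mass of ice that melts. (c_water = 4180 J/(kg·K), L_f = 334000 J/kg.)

m_melted ≈ 0.148 kg

Heat available from the water dropping to 0 °C: 0.3606×4180×32.85 = 49515 J.
To melt every bit of ice: 0.4077×334000 = 136172 J.
Since 49515 < 136172 J, not all the ice melts; equilibrium is at 0 °C.
m_melt = 49515 / L_f = 0.1482 kg.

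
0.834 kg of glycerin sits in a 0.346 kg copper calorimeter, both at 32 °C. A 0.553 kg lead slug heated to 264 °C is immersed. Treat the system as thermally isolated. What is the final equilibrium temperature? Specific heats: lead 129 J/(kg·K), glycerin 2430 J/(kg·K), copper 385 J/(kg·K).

T_f ≈ 39.4 °C

T_f is the heat-capacity-weighted average of the initial temperatures:
T_f = (71.34·264 + 2026.6·32 + 133.21·32) / (71.34 + 2026.6 + 133.21)
    = 87948 / 2231.2 ≈ 39.42 °C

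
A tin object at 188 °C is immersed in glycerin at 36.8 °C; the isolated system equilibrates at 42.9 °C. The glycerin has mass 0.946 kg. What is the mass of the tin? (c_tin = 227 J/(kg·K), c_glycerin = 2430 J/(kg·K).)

Heat lost by the tin = heat gained by the glycerin:
m×227×(188 − 42.9) = 0.946×2430×(42.9 − 36.8)
32938 m = 14023  ⇒  m ≈ 0.4257 kg

m ≈ 0.426 kg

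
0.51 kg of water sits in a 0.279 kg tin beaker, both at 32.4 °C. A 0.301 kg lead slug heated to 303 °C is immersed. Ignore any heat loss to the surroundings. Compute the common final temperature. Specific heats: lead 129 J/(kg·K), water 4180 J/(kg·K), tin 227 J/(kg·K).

T_f is the heat-capacity-weighted average of the initial temperatures:
T_f = (38.83*303 + 2131.8*32.4 + 63.33*32.4) / (38.83 + 2131.8 + 63.33)
    = 82887 / 2234 ≈ 37.10 °C

T_f ≈ 37.1 °C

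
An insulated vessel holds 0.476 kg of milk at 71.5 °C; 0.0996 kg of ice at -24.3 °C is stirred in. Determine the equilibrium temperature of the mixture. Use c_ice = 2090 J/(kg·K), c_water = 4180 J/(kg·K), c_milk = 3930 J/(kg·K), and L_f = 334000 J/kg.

Conservation of energy gives ΣQ = 0:
warm ice to 0 °C: 0.0996×2090×(0 − (-24.3)) = 5058.4
  melt ice: 0.0996×334000 = 33266
  warm the meltwater: 416.33 T
  milk: 1870.7(T − 71.5)
2287 T = 133754 − 38325 = 95429
T ≈ 41.73 °C. Since T > 0 °C, the all-ice-melts assumption holds.

T_f ≈ 41.7 °C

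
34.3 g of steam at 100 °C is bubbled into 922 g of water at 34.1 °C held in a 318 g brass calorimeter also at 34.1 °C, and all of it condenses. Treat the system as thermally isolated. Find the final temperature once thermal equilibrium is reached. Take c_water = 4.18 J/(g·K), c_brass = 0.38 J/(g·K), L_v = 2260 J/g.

T_f ≈ 55.2 °C

Heat gained plus heat lost sum to zero:
condense steam: −34.3·2260 = −77518; condensate cools 100→T: 34.3·4.18·(T − 100) = 143.37(T − 100); water warms: 922·4.18·(T − 34.1) = 3854(T − 34.1); cup: 120.84(T − 34.1)
4118.2 T = 77518 + 14337 + 135541 = 227396
T ≈ 55.22 °C (< 100 °C, so full condensation is consistent).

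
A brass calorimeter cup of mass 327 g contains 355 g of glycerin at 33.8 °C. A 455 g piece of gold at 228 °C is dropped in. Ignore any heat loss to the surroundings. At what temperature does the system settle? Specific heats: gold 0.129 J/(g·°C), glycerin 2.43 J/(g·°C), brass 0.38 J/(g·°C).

T_f ≈ 44.7 °C

Taking heat into each body as positive, Σ m c ΔT = 0:
455*0.129*(T − 228) + 355*2.43*(T − 33.8) + 327*0.38*(T − 33.8) = 0
58.7(T − 228) + 862.65(T − 33.8) + 124.26(T − 33.8) = 0
(58.7 + 862.65 + 124.26) T = 58.7*228 + 862.65*33.8 + 124.26*33.8
T = 46740/1045.6 ≈ 44.70 °C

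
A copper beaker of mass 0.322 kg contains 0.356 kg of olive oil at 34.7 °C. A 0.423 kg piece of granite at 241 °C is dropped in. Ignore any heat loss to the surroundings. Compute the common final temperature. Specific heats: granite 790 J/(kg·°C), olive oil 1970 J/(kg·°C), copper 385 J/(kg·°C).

T_f ≈ 94.2 °C

Let T be the final temperature. ΣQ_i = 0:
0.423·790·(T − 241) + 0.356·1970·(T − 34.7) + 0.322·385·(T − 34.7) = 0
334.17(T − 241) + 701.32(T − 34.7) + 123.97(T − 34.7) = 0
(334.17 + 701.32 + 123.97) T = 334.17·241 + 701.32·34.7 + 123.97·34.7
T = 109173/1159.5 ≈ 94.16 °C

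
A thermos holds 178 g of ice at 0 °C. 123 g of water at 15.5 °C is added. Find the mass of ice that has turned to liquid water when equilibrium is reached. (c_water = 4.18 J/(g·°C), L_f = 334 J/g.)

Heat available from the water dropping to 0 °C: 123×4.18×15.5 = 7969.2 J.
Melting all 178 g of ice would need 178×334 = 59452 J.
7969.2 J < 59452 J, so only part of the ice melts and the system sits at 0 °C.
Mass melted = 7969.2/334 ≈ 23.86 g.

m_melted ≈ 23.9 g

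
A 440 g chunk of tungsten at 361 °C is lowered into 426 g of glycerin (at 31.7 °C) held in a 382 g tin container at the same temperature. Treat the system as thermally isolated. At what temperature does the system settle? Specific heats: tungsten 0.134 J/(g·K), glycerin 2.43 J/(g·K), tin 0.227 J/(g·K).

Energy conservation, ΣQ = 0:
440×0.134×(T − 361) + 426×2.43×(T − 31.7) + 382×0.227×(T − 31.7) = 0
(58.96 + 1035.2 + 86.71) T = 58.96×361 + 1035.2×31.7 + 86.71×31.7
T = 56849/1180.9 ≈ 48.14 °C

T_f ≈ 48.1 °C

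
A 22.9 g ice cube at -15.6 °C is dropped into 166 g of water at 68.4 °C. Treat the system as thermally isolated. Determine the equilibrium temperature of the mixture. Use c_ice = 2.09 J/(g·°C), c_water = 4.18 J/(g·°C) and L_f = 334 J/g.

T_f ≈ 49.5 °C

Heat gained plus heat lost sum to zero:
ice -15.6→0 °C: 22.9·2.09·15.6 = 746.63
  latent heat to melt: 22.9·334 = 7648.6
  meltwater 0→T: 22.9·4.18·T = 95.72 T
  water cools: 166·4.18·(T − 68.4) = 693.88(T − 68.4)
789.6 T = 47461 − 8395.2 = 39066
T ≈ 49.48 °C (positive, so assuming full melt was valid).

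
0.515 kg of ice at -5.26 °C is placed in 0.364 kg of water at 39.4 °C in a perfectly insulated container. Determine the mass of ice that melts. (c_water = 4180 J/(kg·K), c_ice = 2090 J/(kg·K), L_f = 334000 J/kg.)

Heat available from the water dropping to 0 °C: 0.364·4180·39.4 = 59948 J.
Of that, 0.515·2090·5.26 = 5661.6 J goes to bring the ice to 0 °C, leaving 54286 J.
Melting all 0.515 kg of ice would need 0.515·334000 = 172010 J.
That's not enough to melt it all — equilibrium is at 0 °C with ice remaining.
m_melt = 54286 / L_f = 0.1625 kg.

m_melted ≈ 0.163 kg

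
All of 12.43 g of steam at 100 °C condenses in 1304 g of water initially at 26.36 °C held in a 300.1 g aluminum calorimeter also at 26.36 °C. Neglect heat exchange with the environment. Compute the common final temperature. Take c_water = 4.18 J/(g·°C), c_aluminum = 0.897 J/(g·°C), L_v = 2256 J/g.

T_f ≈ 31.9 °C

Energy conservation, ΣQ = 0:
steam→water at 100 °C releases m L_v = 12.43·2256 = 28042
  condensed water 100 °C→T: 51.96(T − 100)
  original water: 5450.7(T − 26.36)
  cup: 269.19(T − 26.36)
5771.9 T = 28042 + 5195.7 + 150777 = 184015
T ≈ 31.88 °C — below 100 °C, confirming all the steam condensed.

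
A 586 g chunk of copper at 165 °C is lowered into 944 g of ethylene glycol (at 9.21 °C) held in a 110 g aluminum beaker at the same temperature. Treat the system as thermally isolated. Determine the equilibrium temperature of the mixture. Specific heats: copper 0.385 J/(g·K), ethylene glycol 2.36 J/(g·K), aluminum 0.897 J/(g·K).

T_f ≈ 23.0 °C

Taking heat into each body as positive, Σ m c ΔT = 0:
586·0.385·(T − 165) + 944·2.36·(T − 9.21) + 110·0.897·(T − 9.21) = 0
225.61(T − 165) + 2227.8(T − 9.21) + 98.67(T − 9.21) = 0
(225.61 + 2227.8 + 98.67) T = 225.61·165 + 2227.8·9.21 + 98.67·9.21
T ≈ 22.98 °C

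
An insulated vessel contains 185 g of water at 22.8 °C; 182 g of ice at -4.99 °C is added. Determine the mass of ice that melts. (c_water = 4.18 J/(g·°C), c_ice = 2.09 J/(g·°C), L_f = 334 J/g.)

m_melted ≈ 47.1 g

Water can give up m c ΔT = 185·4.18·22.8 = 17631 J before reaching 0 °C.
Warming the ice to 0 °C takes 182·2.09·4.99 = 1898.1 J, leaving 15733 J for melting.
Melting all 182 g of ice would need 182·334 = 60788 J.
15733 J < 60788 J, so only part of the ice melts and the system sits at 0 °C.
m_melted·334 = 15733  ⇒  m_melted ≈ 47.11 g.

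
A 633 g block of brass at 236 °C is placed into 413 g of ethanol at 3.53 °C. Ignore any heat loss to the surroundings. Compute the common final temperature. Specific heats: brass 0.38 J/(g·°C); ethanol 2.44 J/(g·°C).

Energy conservation, ΣQ = 0:
633*0.38*(T − 236) + 413*2.44*(T − 3.53) = 0
240.54(T − 236) + 1007.7(T − 3.53) = 0
1248.3 T = 60325
T ≈ 48.33 °C

T_f ≈ 48.3 °C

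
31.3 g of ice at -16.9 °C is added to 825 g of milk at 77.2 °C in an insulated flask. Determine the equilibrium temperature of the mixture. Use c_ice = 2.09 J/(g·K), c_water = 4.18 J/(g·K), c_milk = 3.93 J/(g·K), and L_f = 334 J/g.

Heat gained plus heat lost sum to zero:
ice -16.9→0 °C: 31.3·2.09·16.9 = 1105.5; melt ice: 31.3·334 = 10454; warm the meltwater: 130.83 T; milk: 3242.2(T − 77.2)
3373.1 T = 250302 − 11560 = 238742
T ≈ 70.78 °C (positive, so assuming full melt was valid).

T_f ≈ 70.8 °C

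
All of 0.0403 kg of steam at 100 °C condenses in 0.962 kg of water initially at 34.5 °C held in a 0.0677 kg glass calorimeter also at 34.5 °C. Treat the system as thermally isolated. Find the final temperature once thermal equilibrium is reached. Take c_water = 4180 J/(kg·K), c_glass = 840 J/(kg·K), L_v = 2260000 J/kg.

T_f ≈ 58.5 °C

Conservation of energy gives ΣQ = 0:
latent heat released on condensation: 0.0403×2260000 = 91078
  condensate cools 100→T: 0.0403×4180×(T − 100) = 168.45(T − 100)
  water warms: 0.962×4180×(T − 34.5) = 4021.2(T − 34.5)
  glass cup: 0.0677×840×(T − 34.5) = 56.87(T − 34.5)
4246.5 T = 91078 + 16845 + 140692 = 248615
T ≈ 58.55 °C — below 100 °C, confirming all the steam condensed.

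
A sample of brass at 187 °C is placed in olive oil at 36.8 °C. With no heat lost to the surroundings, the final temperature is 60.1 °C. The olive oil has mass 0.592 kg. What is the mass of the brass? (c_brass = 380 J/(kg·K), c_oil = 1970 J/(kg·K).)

Setting the total heat transfer to zero:
m×380×(60.1 − 187) + 0.592×1970×(60.1 − 36.8) = 0
-48222 m = -27173
m = -27173/-48222 ≈ 0.5635 kg

m ≈ 0.564 kg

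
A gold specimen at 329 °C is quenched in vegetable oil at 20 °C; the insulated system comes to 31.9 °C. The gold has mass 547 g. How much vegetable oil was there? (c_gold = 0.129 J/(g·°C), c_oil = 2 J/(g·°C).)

m ≈ 881 g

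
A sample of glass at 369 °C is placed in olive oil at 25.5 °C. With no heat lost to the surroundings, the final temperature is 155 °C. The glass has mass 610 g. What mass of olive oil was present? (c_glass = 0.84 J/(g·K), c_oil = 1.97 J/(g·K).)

m ≈ 430 g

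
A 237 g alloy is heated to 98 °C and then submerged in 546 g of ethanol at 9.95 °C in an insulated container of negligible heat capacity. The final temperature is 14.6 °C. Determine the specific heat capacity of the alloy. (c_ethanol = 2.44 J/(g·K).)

m_s c (T_s − T_f) = m_ethanol c_ethanol (T_f − T_0):
237·c·(98 − 14.6) = 546·2.44·(14.6 − 9.95)
19766 c = 6194.9  ⇒  c ≈ 0.3134 J/(g·K)

c ≈ 0.313 J/(g·K)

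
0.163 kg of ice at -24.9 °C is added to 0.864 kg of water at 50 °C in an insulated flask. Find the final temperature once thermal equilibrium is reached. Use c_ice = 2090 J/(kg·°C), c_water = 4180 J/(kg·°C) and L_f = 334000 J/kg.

T_f ≈ 27.4 °C

Energy conservation, ΣQ = 0:
warm ice to 0 °C: 0.163·2090·(0 − (-24.9)) = 8482.7; latent heat to melt: 0.163·334000 = 54442; meltwater 0→T: 0.163·4180·T = 681.34 T; water cools: 0.864·4180·(T − 50) = 3611.5(T − 50)
4292.9 T = 180576 − 62925 = 117651
T ≈ 27.41 °C — above 0 °C, consistent with complete melting.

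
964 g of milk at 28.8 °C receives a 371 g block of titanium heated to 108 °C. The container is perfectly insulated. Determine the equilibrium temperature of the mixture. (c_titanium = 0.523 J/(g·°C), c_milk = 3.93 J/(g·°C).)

T_f ≈ 32.7 °C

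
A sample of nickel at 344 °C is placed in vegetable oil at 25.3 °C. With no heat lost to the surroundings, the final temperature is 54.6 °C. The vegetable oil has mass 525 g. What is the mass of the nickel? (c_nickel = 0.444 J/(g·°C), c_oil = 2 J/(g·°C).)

m ≈ 239 g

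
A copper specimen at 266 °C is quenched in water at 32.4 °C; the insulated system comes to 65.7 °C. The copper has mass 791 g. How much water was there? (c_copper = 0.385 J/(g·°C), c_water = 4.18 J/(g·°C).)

m ≈ 438 g

Setting the total heat transfer to zero:
791·0.385·(65.7 − 266) + m·4.18·(65.7 − 32.4) = 0
139.19 m = 60998
m = 60998/139.19 ≈ 438.2 g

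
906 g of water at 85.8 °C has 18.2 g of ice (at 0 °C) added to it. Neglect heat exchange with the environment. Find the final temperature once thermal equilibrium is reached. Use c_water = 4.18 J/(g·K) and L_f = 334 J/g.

T_f ≈ 82.5 °C

Energy balance with sensible and latent terms:
fusion: m_ice L_f = 18.2×334 = 6078.8; meltwater 0→T: 18.2×4.18×T = 76.08 T; water cools: 906×4.18×(T − 85.8) = 3787.1(T − 85.8)
3863.2 T = 324931 − 6078.8 = 318853
T ≈ 82.54 °C (positive, so assuming full melt was valid).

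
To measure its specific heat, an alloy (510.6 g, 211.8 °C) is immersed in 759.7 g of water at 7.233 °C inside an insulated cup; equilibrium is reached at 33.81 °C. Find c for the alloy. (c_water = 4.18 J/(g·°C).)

Taking heat into each body as positive, Σ m c ΔT = 0:
510.6·c·(33.81 − 211.8) + 759.7·4.18·(33.81 − 7.233) = 0
-90882 c = -84396
c = -84396/-90882 ≈ 0.9286 J/(g·°C)

c ≈ 0.929 J/(g·°C)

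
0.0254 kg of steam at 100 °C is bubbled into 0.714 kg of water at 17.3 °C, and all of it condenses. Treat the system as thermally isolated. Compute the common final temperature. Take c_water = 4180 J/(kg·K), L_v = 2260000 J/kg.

Energy balance with sensible and latent terms:
condense steam: −0.0254·2260000 = −57404
  condensate cools 100→T: 0.0254·4180·(T − 100) = 106.17(T − 100)
  original water: 2984.5(T − 17.3)
3090.7 T = 57404 + 10617 + 51632 = 119653
T ≈ 38.71 °C, under the boiling point, so the assumption holds.

T_f ≈ 38.7 °C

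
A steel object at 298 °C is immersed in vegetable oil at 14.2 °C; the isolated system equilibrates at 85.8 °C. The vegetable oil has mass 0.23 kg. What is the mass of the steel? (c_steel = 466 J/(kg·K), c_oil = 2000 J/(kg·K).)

Heat lost by the steel = heat gained by the oil:
m·466·(298 − 85.8) = 0.23·2000·(85.8 − 14.2)
98885 m = 32936  ⇒  m ≈ 0.3331 kg

m ≈ 0.333 kg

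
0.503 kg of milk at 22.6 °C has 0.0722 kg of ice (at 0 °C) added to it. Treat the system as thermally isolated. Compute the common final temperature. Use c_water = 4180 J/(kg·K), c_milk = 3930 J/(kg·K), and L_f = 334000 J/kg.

T_f ≈ 9.0 °C

Heat gained plus heat lost sum to zero:
fusion: m_ice L_f = 0.0722·334000 = 24115; warm the meltwater: 301.8 T; milk cools: 0.503·3930·(T − 22.6) = 1976.8(T − 22.6)
2278.6 T = 44675 − 24115 = 20561
T ≈ 9.02 °C. Since T > 0 °C, the all-ice-melts assumption holds.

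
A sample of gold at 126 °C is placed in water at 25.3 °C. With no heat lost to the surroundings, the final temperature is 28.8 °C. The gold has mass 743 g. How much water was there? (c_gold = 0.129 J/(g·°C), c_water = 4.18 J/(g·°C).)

m ≈ 637 g

Heat gained plus heat lost sum to zero:
743·0.129·(28.8 − 126) + m·4.18·(28.8 − 25.3) = 0
14.63 m = 9316.3
m = 9316.3/14.63 ≈ 636.8 g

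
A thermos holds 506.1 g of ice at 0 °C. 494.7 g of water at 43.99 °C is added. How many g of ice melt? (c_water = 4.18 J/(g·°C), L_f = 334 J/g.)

Water can give up m c ΔT = 494.7×4.18×43.99 = 90965 J before reaching 0 °C.
Fully melting the ice requires m_ice L_f = 506.1×334 = 169037 J.
90965 J < 169037 J, so only part of the ice melts and the system sits at 0 °C.
m_melt = 90965 / L_f = 272.3 g.

m_melted ≈ 272 g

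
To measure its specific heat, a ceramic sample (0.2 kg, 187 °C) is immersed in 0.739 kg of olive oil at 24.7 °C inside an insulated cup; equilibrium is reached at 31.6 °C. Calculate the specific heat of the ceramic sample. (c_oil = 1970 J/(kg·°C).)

c ≈ 323 J/(kg·°C)

Heat lost by the ceramic sample = heat gained by the oil:
0.2·c·(187 − 31.6) = 0.739·1970·(31.6 − 24.7)
31.08 c = 10045  ⇒  c ≈ 323.2 J/(kg·°C)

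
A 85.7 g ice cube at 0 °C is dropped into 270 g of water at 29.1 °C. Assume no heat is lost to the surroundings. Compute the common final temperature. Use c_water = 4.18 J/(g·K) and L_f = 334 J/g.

T_f ≈ 2.8 °C

Let T be the final temperature. ΣQ_i = 0:
melt ice: 85.7×334 = 28624
  meltwater 0→T: 85.7×4.18×T = 358.23 T
  water cools: 270×4.18×(T − 29.1) = 1128.6(T − 29.1)
1486.8 T = 32842 − 28624 = 4218.5
T ≈ 2.84 °C. Since T > 0 °C, the all-ice-melts assumption holds.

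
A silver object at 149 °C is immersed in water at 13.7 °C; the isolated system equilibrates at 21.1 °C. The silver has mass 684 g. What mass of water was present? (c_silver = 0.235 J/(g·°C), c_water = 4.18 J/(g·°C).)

m ≈ 665 g

Heat gained plus heat lost sum to zero:
684·0.235·(21.1 − 149) + m·4.18·(21.1 − 13.7) = 0
30.93 m = 20559
m = 20559/30.93 ≈ 664.6 g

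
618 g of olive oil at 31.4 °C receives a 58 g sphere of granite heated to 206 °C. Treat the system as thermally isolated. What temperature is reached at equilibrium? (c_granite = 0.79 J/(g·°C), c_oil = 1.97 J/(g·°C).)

T_f ≈ 37.7 °C

T_f is the heat-capacity-weighted average of the initial temperatures:
T_f = (45.82*206 + 1217.5*31.4) / (45.82 + 1217.5)
    = 47667 / 1263.3 ≈ 37.73 °C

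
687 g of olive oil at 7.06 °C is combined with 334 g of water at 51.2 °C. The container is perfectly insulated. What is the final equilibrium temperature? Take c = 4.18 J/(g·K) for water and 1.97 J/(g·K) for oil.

T_f ≈ 29.5 °C

|Q_water| = |Q_oil|:
334×4.18×(51.2 − T) = 687×1.97×(T − 7.06)
1396.1(51.2 − T) = 1353.4(T − 7.06)
2749.5 T = 81036  ⇒  T ≈ 29.47 °C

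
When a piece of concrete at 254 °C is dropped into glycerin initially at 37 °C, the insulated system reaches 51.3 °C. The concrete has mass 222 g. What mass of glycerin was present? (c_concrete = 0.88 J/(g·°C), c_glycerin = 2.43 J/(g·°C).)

m ≈ 1140 g

|Q_concrete| = |Q_glycerin|:
222·0.88·(254 − 51.3) = m·2.43·(51.3 − 37)
34.75 m = 39599  ⇒  m ≈ 1140 g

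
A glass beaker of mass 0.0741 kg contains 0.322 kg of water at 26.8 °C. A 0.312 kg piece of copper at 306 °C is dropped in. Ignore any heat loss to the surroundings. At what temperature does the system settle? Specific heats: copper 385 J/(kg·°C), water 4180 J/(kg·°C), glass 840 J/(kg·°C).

T_f = Σ m_i c_i T_i / Σ m_i c_i:
T_f = (120.12*306 + 1346*26.8 + 62.24*26.8) / (120.12 + 1346 + 62.24)
    = 74497 / 1528.3 ≈ 48.74 °C

T_f ≈ 48.7 °C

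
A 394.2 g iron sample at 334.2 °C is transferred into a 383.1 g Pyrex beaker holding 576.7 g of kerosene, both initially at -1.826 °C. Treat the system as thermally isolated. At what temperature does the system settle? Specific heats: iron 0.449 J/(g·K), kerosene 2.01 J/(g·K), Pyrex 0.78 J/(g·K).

T_f ≈ 34.6 °C

T_f = Σ m_i c_i T_i / Σ m_i c_i:
T_f = (177*334.2 + 1159.2*(-1.826) + 298.82*(-1.826)) / (177 + 1159.2 + 298.82)
    = 56490 / 1635 ≈ 34.55 °C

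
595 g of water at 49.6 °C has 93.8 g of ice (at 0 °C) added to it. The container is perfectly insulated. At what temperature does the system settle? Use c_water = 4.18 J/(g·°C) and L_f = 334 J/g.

T_f ≈ 32.0 °C

Energy balance with sensible and latent terms:
latent heat to melt: 93.8×334 = 31329; warm the meltwater: 392.08 T; water cools: 595×4.18×(T − 49.6) = 2487.1(T − 49.6)
2879.2 T = 123360 − 31329 = 92031
T ≈ 31.96 °C (positive, so assuming full melt was valid).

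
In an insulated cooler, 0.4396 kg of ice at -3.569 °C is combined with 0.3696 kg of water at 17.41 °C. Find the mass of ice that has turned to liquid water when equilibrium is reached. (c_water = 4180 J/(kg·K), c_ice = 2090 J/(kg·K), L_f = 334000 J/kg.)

m_melted ≈ 0.0707 kg

Water can give up m c ΔT = 0.3696·4180·17.41 = 26897 J before reaching 0 °C.
Warming the ice to 0 °C takes 0.4396·2090·3.569 = 3279.1 J, leaving 23618 J for melting.
Fully melting the ice requires m_ice L_f = 0.4396·334000 = 146826 J.
Since 23618 < 146826 J, not all the ice melts; equilibrium is at 0 °C.
Mass melted = 23618/334000 ≈ 0.07071 kg.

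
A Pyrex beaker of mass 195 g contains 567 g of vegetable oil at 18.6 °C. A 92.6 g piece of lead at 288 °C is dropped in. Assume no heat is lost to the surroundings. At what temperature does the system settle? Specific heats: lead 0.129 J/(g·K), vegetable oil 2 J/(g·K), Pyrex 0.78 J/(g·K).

T_f ≈ 21.1 °C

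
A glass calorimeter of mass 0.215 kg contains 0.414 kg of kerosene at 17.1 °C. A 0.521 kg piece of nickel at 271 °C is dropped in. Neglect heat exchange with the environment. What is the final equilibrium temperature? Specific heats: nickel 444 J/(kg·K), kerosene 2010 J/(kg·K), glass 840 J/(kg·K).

T_f ≈ 64.3 °C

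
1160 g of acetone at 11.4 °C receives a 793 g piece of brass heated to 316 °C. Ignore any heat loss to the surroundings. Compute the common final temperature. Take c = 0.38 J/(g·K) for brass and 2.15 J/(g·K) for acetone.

With ΣQ=0 the equilibrium temperature is the m·c-weighted mean:
T_f = (301.34*316 + 2494*11.4) / (301.34 + 2494)
    = 123655 / 2795.3 ≈ 44.24 °C

T_f ≈ 44.2 °C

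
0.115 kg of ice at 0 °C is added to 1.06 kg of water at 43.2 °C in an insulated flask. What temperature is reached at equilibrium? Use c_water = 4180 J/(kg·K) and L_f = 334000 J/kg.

T_f ≈ 31.2 °C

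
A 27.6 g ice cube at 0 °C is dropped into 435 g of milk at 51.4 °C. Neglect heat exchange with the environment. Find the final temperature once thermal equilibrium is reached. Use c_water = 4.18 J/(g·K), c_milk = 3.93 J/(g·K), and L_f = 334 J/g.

T_f ≈ 43.1 °C

Heat gained plus heat lost sum to zero:
fusion: m_ice L_f = 27.6·334 = 9218.4
  meltwater 0→T: 27.6·4.18·T = 115.37 T
  milk: 1709.6(T − 51.4)
1824.9 T = 87871 − 9218.4 = 78652
T ≈ 43.10 °C. Since T > 0 °C, the all-ice-melts assumption holds.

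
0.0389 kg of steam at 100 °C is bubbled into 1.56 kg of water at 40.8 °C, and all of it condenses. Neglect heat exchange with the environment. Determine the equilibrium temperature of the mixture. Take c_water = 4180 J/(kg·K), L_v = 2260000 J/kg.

Setting the total heat transfer to zero:
latent heat released on condensation: 0.0389·2260000 = 87914
  condensate cools 100→T: 0.0389·4180·(T − 100) = 162.6(T − 100)
  water warms: 1.56·4180·(T − 40.8) = 6520.8(T − 40.8)
6683.4 T = 87914 + 16260 + 266049 = 370223
T ≈ 55.39 °C (< 100 °C, so full condensation is consistent).

T_f ≈ 55.4 °C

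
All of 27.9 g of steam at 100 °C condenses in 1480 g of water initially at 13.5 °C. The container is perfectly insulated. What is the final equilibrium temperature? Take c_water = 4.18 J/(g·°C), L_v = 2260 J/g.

T_f ≈ 25.1 °C

Let T be the final temperature. ΣQ_i = 0:
steam→water at 100 °C releases m L_v = 27.9·2260 = 63054; condensate cools 100→T: 27.9·4.18·(T − 100) = 116.62(T − 100); original water: 6186.4(T − 13.5)
6303 T = 63054 + 11662 + 83516 = 158233
T ≈ 25.10 °C — below 100 °C, confirming all the steam condensed.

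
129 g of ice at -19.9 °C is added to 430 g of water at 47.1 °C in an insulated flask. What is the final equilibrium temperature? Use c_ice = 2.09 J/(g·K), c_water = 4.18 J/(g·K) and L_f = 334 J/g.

T_f ≈ 15.5 °C

Heat gained plus heat lost sum to zero:
warm ice to 0 °C: 129·2.09·(0 − (-19.9)) = 5365.2
  fusion: m_ice L_f = 129·334 = 43086
  warm the meltwater: 539.22 T
  water cools: 430·4.18·(T − 47.1) = 1797.4(T − 47.1)
2336.6 T = 84658 − 48451 = 36206
T ≈ 15.50 °C — above 0 °C, consistent with complete melting.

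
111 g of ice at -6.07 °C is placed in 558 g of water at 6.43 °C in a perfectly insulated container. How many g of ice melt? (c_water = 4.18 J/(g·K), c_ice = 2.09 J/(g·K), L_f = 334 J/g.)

Heat available from the water dropping to 0 °C: 558·4.18·6.43 = 14998 J.
Warming the ice to 0 °C takes 111·2.09·6.07 = 1408.2 J, leaving 13589 J for melting.
To melt every bit of ice: 111·334 = 37074 J.
That's not enough to melt it all — equilibrium is at 0 °C with ice remaining.
Mass melted = 13589/334 ≈ 40.69 g.

m_melted ≈ 40.7 g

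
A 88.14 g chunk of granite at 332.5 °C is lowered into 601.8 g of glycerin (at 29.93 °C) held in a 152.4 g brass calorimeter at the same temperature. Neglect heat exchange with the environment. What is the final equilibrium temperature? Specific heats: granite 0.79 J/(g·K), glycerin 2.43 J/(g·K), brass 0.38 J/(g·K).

T_f ≈ 43.2 °C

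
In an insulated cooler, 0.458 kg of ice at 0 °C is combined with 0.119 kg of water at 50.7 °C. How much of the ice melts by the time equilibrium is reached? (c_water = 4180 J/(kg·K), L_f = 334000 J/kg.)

Water can give up m c ΔT = 0.119·4180·50.7 = 25219 J before reaching 0 °C.
Melting all 0.458 kg of ice would need 0.458·334000 = 152972 J.
Since 25219 < 152972 J, not all the ice melts; equilibrium is at 0 °C.
m_melted·334000 = 25219  ⇒  m_melted ≈ 0.07551 kg.

m_melted ≈ 0.0755 kg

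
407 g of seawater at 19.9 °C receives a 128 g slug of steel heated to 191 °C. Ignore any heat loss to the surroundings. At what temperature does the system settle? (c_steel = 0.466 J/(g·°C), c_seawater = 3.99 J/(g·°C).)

T_f ≈ 26.0 °C

T_f is the heat-capacity-weighted average of the initial temperatures:
T_f = (59.65*191 + 1623.9*19.9) / (59.65 + 1623.9)
    = 43709 / 1683.6 ≈ 25.96 °C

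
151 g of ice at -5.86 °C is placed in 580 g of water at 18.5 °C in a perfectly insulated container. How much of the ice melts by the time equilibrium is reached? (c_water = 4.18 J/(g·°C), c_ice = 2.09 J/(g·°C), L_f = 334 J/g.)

m_melted ≈ 129 g

Cooling the water to 0 °C releases 580·4.18·18.5 = 44851 J.
Warming the ice to 0 °C takes 151·2.09·5.86 = 1849.4 J, leaving 43002 J for melting.
To melt every bit of ice: 151·334 = 50434 J.
That's not enough to melt it all — equilibrium is at 0 °C with ice remaining.
Mass melted = 43002/334 ≈ 128.7 g.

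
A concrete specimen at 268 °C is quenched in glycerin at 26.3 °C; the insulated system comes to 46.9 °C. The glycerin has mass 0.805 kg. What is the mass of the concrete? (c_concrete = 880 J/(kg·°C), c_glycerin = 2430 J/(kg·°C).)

m ≈ 0.207 kg

Taking heat into each body as positive, Σ m c ΔT = 0:
m×880×(46.9 − 268) + 0.805×2430×(46.9 − 26.3) = 0
-194568 m = -40297
m = -40297/-194568 ≈ 0.2071 kg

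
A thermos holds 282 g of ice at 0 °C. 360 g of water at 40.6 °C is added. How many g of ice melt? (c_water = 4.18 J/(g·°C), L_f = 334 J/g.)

m_melted ≈ 183 g

Cooling the water to 0 °C releases 360×4.18×40.6 = 61095 J.
Melting all 282 g of ice would need 282×334 = 94188 J.
Since 61095 < 94188 J, not all the ice melts; equilibrium is at 0 °C.
m_melted×334 = 61095  ⇒  m_melted ≈ 182.9 g.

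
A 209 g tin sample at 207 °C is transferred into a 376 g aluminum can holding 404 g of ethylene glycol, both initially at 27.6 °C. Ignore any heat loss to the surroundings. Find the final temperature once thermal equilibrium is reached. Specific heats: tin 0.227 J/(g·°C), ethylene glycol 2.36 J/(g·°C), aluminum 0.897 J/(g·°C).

T_f ≈ 34.0 °C

Taking heat into each body as positive, Σ m c ΔT = 0:
209*0.227*(T − 207) + 404*2.36*(T − 27.6) + 376*0.897*(T − 27.6) = 0
1338.2 T = 45444
T = 45444 / 1338.2 = 34 °C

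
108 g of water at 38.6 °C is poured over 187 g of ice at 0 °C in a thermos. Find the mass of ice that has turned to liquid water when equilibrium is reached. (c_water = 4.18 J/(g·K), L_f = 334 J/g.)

m_melted ≈ 52.2 g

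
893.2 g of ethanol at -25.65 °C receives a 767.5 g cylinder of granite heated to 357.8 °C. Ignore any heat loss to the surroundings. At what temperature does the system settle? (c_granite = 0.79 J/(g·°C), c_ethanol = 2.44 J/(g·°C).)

Net heat exchanged in the isolated system is zero:
767.5*0.79*(T − 357.8) + 893.2*2.44*(T − (-25.65)) = 0
606.33(T − 357.8) + 2179.4(T − (-25.65)) = 0
2785.7 T = 161041
T = 161041/2785.7 ≈ 57.81 °C

T_f ≈ 57.8 °C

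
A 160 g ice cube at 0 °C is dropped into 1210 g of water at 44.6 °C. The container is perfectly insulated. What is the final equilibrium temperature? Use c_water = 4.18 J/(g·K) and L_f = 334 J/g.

T_f ≈ 30.1 °C

Let T be the final temperature. ΣQ_i = 0:
melt ice: 160·334 = 53440; warm the meltwater: 668.8 T; water cools: 1210·4.18·(T − 44.6) = 5057.8(T − 44.6)
5726.6 T = 225578 − 53440 = 172138
T ≈ 30.06 °C (positive, so assuming full melt was valid).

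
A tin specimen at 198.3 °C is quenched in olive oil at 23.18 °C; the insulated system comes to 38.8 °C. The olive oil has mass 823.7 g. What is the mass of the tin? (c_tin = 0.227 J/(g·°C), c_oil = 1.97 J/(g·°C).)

Net heat exchanged in the isolated system is zero:
m·0.227·(38.8 − 198.3) + 823.7·1.97·(38.8 − 23.18) = 0
-36.21 m = -25346
m = -25346/-36.21 ≈ 700.1 g

m ≈ 700 g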